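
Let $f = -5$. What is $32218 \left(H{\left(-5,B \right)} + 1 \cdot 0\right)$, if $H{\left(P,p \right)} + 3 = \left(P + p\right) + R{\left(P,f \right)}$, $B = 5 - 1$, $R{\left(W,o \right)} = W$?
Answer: $-289962$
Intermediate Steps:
$B = 4$ ($B = 5 - 1 = 4$)
$H{\left(P,p \right)} = -3 + p + 2 P$ ($H{\left(P,p \right)} = -3 + \left(\left(P + p\right) + P\right) = -3 + \left(p + 2 P\right) = -3 + p + 2 P$)
$32218 \left(H{\left(-5,B \right)} + 1 \cdot 0\right) = 32218 \left(\left(-3 + 4 + 2 \left(-5\right)\right) + 1 \cdot 0\right) = 32218 \left(\left(-3 + 4 - 10\right) + 0\right) = 32218 \left(-9 + 0\right) = 32218 \left(-9\right) = -289962$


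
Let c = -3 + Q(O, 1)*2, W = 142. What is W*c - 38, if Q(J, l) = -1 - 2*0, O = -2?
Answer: -748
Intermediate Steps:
Q(J, l) = -1 (Q(J, l) = -1 + 0 = -1)
c = -5 (c = -3 - 1*2 = -3 - 2 = -5)
W*c - 38 = 142*(-5) - 38 = -710 - 38 = -748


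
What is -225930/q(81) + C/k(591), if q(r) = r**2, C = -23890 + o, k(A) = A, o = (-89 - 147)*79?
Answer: -45843356/430839 ≈ -106.40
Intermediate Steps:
o = -18644 (o = -236*79 = -18644)
C = -42534 (C = -23890 - 18644 = -42534)
-225930/q(81) + C/k(591) = -225930/(81**2) - 42534/591 = -225930/6561 - 42534*1/591 = -225930*1/6561 - 14178/197 = -75310/2187 - 14178/197 = -45843356/430839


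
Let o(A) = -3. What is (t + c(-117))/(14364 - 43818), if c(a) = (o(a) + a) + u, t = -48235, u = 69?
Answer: 24143/14727 ≈ 1.6394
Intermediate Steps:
c(a) = 66 + a (c(a) = (-3 + a) + 69 = 66 + a)
(t + c(-117))/(14364 - 43818) = (-48235 + (66 - 117))/(14364 - 43818) = (-48235 - 51)/(-29454) = -48286*(-1/29454) = 24143/14727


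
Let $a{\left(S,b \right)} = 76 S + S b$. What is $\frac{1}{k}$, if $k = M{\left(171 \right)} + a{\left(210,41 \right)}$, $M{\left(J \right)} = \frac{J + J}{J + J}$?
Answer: $\frac{1}{24571} \approx 4.0698 \cdot 10^{-5}$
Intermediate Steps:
$M{\left(J \right)} = 1$ ($M{\left(J \right)} = \frac{2 J}{2 J} = 2 J \frac{1}{2 J} = 1$)
$k = 24571$ ($k = 1 + 210 \left(76 + 41\right) = 1 + 210 \cdot 117 = 1 + 24570 = 24571$)
$\frac{1}{k} = \frac{1}{24571}$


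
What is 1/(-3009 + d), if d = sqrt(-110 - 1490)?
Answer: -3009/9055681 - 40*I/9055681 ≈ -0.00033228 - 4.4171e-6*I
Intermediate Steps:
d = 40*I (d = sqrt(-1600) = 40*I ≈ 40.0*I)
1/(-3009 + d) = 1/(-3009 + 40*I) = (-3009 - 40*I)/9055681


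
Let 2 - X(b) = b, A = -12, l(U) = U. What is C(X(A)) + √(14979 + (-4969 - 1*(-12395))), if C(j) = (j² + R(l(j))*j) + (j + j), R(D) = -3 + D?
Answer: 378 + √22405 ≈ 527.68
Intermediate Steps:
X(b) = 2 - b
C(j) = j² + 2*j + j*(-3 + j) (C(j) = (j² + (-3 + j)*j) + (j + j) = (j² + j*(-3 + j)) + 2*j = j² + 2*j + j*(-3 + j))
C(X(A)) + √(14979 + (-4969 - 1*(-12395))) = (2 - 1*(-12))*(-1 + 2*(2 - 1*(-12))) + √(14979 + (-4969 - 1*(-12395))) = (2 + 12)*(-1 + 2*(2 + 12)) + √(14979 + (-4969 + 12395)) = 14*(-1 + 2*14) + √(14979 + 7426) = 14*(-1 + 28) + √22405 = 14*27 + √22405 = 378 + √22405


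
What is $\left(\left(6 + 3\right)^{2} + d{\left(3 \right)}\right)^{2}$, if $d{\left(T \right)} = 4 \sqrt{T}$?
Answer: $6609 + 648 \sqrt{3} \approx 7731.4$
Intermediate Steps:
$\left(\left(6 + 3\right)^{2} + d{\left(3 \right)}\right)^{2} = \left(\left(6 + 3\right)^{2} + 4 \sqrt{3}\right)^{2} = \left(9^{2} + 4 \sqrt{3}\right)^{2} = \left(81 + 4 \sqrt{3}\right)^{2}$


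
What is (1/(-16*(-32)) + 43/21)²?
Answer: 485629369/115605504 ≈ 4.2007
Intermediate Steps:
(1/(-16*(-32)) + 43/21)² = (-1/16*(-1/32) + 43*(1/21))² = (1/512 + 43/21)² = (22037/10752)² = 485629369/115605504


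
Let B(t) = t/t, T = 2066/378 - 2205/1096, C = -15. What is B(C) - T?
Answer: -508279/207144 ≈ -2.4537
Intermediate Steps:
T = 715423/207144 (T = 2066*(1/378) - 2205*1/1096 = 1033/189 - 2205/1096 = 715423/207144 ≈ 3.4537)
B(t) = 1
B(C) - T = 1 - 1*715423/207144 = 1 - 715423/207144 = -508279/207144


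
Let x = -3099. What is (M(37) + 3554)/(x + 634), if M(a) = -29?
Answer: -705/493 ≈ -1.4300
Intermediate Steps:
(M(37) + 3554)/(x + 634) = (-29 + 3554)/(-3099 + 634) = 3525/(-2465) = 3525*(-1/2465) = -705/493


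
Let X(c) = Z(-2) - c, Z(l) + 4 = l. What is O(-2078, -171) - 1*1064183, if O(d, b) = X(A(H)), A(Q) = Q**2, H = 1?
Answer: -1064190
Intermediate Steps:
Z(l) = -4 + l
X(c) = -6 - c (X(c) = (-4 - 2) - c = -6 - c)
O(d, b) = -7 (O(d, b) = -6 - 1*1**2 = -6 - 1*1 = -6 - 1 = -7)
O(-2078, -171) - 1*1064183 = -7 - 1*1064183 = -7 - 1064183 = -1064190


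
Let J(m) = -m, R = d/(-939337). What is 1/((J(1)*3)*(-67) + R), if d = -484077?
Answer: 939337/189290814 ≈ 0.0049624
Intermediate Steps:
R = 484077/939337 (R = -484077/(-939337) = -484077*(-1/939337) = 484077/939337 ≈ 0.51534)
1/((J(1)*3)*(-67) + R) = 1/((-1*1*3)*(-67) + 484077/939337) = 1/(-1*3*(-67) + 484077/939337) = 1/(-3*(-67) + 484077/939337) = 1/(201 + 484077/939337) = 1/(189290814/939337) = 939337/189290814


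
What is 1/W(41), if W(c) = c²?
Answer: 1/1681 ≈ 0.00059488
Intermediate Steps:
1/W(41) = 1/(41²) = 1/1681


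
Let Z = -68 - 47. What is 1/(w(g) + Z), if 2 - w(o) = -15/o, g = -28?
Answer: -28/3179 ≈ -0.0088078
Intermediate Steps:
Z = -115
w(o) = 2 + 15/o (w(o) = 2 - (-15)/o = 2 + 15/o)
1/(w(g) + Z) = 1/((2 + 15/(-28)) - 115) = 1/((2 + 15*(-1/28)) - 115) = 1/((2 - 15/28) - 115) = 1/(41/28 - 115) = 1/(-3179/28) = -28/3179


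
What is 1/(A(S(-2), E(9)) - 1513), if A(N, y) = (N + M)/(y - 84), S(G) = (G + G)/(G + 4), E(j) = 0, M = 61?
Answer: -84/127151 ≈ -0.00066063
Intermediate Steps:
S(G) = 2*G/(4 + G) (S(G) = (2*G)/(4 + G) = 2*G/(4 + G))
A(N, y) = (61 + N)/(-84 + y) (A(N, y) = (N + 61)/(y - 84) = (61 + N)/(-84 + y))
1/(A(S(-2), E(9)) - 1513) = 1/((61 + 2*(-2)/(4 - 2))/(-84 + 0) - 1513) = 1/((61 + 2*(-2)/2)/(-84) - 1513) = 1/(-(61 + 2*(-2)*(½))/84 - 1513) = 1/(-(61 - 2)/84 - 1513) = 1/(-1/84*59 - 1513) = 1/(-59/84 - 1513) = 1/(-127151/84) = -84/127151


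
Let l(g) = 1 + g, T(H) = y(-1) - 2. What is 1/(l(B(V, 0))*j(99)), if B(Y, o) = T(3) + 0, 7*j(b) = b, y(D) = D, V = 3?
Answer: -7/198 ≈ -0.035354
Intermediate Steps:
T(H) = -3 (T(H) = -1 - 2 = -3)
j(b) = b/7
B(Y, o) = -3 (B(Y, o) = -3 + 0 = -3)
1/(l(B(V, 0))*j(99)) = 1/((1 - 3)*((⅐)*99)) = 1/(-2*99/7) = 1/(-198/7) = -7/198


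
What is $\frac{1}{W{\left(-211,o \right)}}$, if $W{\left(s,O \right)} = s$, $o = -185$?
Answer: $- \frac{1}{211} \approx -0.0047393$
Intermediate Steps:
$\frac{1}{W{\left(-211,o \right)}} = \frac{1}{-211} = - \frac{1}{211}$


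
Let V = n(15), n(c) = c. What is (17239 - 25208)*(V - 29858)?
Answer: 237818867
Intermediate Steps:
V = 15
(17239 - 25208)*(V - 29858) = (17239 - 25208)*(15 - 29858) = -7969*(-29843) = 237818867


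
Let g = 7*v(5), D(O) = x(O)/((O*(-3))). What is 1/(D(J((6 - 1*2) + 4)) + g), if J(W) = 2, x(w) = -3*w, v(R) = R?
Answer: 1/36 ≈ 0.027778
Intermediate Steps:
D(O) = 1 (D(O) = (-3*O)/((O*(-3))) = (-3*O)/((-3*O)) = (-3*O)*(-1/(3*O)) = 1)
g = 35 (g = 7*5 = 35)
1/(D(J((6 - 1*2) + 4)) + g) = 1/(1 + 35) = 1/36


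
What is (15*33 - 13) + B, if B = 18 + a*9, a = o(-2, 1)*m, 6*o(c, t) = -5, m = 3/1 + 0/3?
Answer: 955/2 ≈ 477.50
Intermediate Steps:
m = 3 (m = 3*1 + 0*(⅓) = 3 + 0 = 3)
o(c, t) = -⅚ (o(c, t) = (⅙)*(-5) = -⅚)
a = -5/2 (a = -⅚*3 = -5/2 ≈ -2.5000)
B = -9/2 (B = 18 - 5/2*9 = 18 - 45/2 = -9/2 ≈ -4.5000)
(15*33 - 13) + B = (15*33 - 13) - 9/2 = (495 - 13) - 9/2 = 482 - 9/2 = 955/2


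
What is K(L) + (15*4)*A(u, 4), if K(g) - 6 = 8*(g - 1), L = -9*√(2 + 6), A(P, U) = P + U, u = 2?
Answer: 358 - 144*√2 ≈ 154.35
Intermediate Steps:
L = -18*√2 ≈ -25.456
K(g) = -2 + 8*g (K(g) = 6 + 8*(g - 1) = 6 + 8*(-1 + g) = 6 + (-8 + 8*g) = -2 + 8*g)
K(L) + (15*4)*A(u, 4) = (-2 + 8*(-18*√2)) + (15*4)*(2 + 4) = (-2 - 144*√2) + 60*6 = (-2 - 144*√2) + 360 = 358 - 144*√2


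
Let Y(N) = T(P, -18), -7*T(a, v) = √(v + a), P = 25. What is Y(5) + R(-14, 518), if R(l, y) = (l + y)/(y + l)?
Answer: 1 - √7/7 ≈ 0.62204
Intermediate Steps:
T(a, v) = -√(a + v)/7 (T(a, v) = -√(v + a)/7 = -√(a + v)/7)
R(l, y) = 1 (R(l, y) = (l + y)/(l + y) = 1)
Y(N) = -√7/7 (Y(N) = -√(25 - 18)/7 = -√7/7)
Y(5) + R(-14, 518) = -√7/7 + 1 = 1 - √7/7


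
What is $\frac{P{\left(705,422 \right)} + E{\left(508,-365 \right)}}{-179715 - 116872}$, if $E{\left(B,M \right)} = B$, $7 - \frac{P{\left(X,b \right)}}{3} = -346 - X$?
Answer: $- \frac{3682}{296587} \approx -0.012415$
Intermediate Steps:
$P{\left(X,b \right)} = 1059 + 3 X$ ($P{\left(X,b \right)} = 21 - 3 \left(-346 - X\right) = 21 + \left(1038 + 3 X\right) = 1059 + 3 X$)
$\frac{P{\left(705,422 \right)} + E{\left(508,-365 \right)}}{-179715 - 116872} = \frac{\left(1059 + 3 \cdot 705\right) + 508}{-179715 - 116872} = \frac{\left(1059 + 2115\right) + 508}{-296587} = \left(3174 + 508\right) \left(- \frac{1}{296587}\right) = 3682 \left(- \frac{1}{296587}\right) = - \frac{3682}{296587}$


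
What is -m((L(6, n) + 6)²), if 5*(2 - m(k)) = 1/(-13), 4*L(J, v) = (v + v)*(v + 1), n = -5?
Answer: -131/65 ≈ -2.0154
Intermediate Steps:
L(J, v) = v*(1 + v)/2 (L(J, v) = ((v + v)*(v + 1))/4 = ((2*v)*(1 + v))/4 = (2*v*(1 + v))/4 = v*(1 + v)/2)
m(k) = 131/65 (m(k) = 2 - ⅕/(-13) = 2 - ⅕*(-1/13) = 2 + 1/65 = 131/65)
-m((L(6, n) + 6)²) = -1*131/65 = -131/65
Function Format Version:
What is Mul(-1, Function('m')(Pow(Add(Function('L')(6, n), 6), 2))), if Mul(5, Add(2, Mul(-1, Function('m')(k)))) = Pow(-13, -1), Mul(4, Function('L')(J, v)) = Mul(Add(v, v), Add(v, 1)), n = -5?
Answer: Rational(-131, 65) ≈ -2.0154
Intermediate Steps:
Function('L')(J, v) = Mul(Rational(1, 2), v, Add(1, v)) (Function('L')(J, v) = Mul(Rational(1, 4), Mul(Add(v, v), Add(v, 1))) = Mul(Rational(1, 4), Mul(Mul(2, v), Add(1, v))) = Mul(Rational(1, 4), Mul(2, v, Add(1, v))) = Mul(Rational(1, 2), v, Add(1, v)))
Function('m')(k) = Rational(131, 65) (Function('m')(k) = Add(2, Mul(Rational(-1, 5), Pow(-13, -1))) = Add(2, Mul(Rational(-1, 5), Rational(-1, 13))) = Add(2, Rational(1, 65)) = Rational(131, 65))
Mul(-1, Function('m')(Pow(Add(Function('L')(6, n), 6), 2))) = Mul(-1, Rational(131, 65)) = Rational(-131, 65)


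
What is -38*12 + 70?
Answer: -386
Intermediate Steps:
-38*12 + 70 = -456 + 70 = -386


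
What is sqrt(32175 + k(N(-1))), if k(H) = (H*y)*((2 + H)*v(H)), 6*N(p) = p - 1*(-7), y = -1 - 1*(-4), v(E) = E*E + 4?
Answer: 6*sqrt(895) ≈ 179.50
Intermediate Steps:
v(E) = 4 + E**2 (v(E) = E**2 + 4 = 4 + E**2)
y = 3 (y = -1 + 4 = 3)
N(p) = 7/6 + p/6 (N(p) = (p - 1*(-7))/6 = (p + 7)/6 = (7 + p)/6 = 7/6 + p/6)
k(H) = 3*H*(2 + H)*(4 + H**2) (k(H) = (H*3)*((2 + H)*(4 + H**2)) = (3*H)*((2 + H)*(4 + H**2)) = 3*H*(2 + H)*(4 + H**2))
sqrt(32175 + k(N(-1))) = sqrt(32175 + 3*(7/6 + (1/6)*(-1))*(2 + (7/6 + (1/6)*(-1)))*(4 + (7/6 + (1/6)*(-1))**2)) = sqrt(32175 + 3*(7/6 - 1/6)*(2 + (7/6 - 1/6))*(4 + (7/6 - 1/6)**2)) = sqrt(32175 + 3*1*(2 + 1)*(4 + 1**2)) = sqrt(32175 + 3*1*3*(4 + 1)) = sqrt(32175 + 3*1*3*5) = sqrt(32175 + 45) = sqrt(32220) = 6*sqrt(895)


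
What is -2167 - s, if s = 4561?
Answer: -6728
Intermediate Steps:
-2167 - s = -2167 - 1*4561 = -2167 - 4561 = -6728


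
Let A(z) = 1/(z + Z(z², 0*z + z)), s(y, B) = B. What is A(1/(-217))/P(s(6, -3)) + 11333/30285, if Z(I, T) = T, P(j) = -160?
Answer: 2039681/1938240 ≈ 1.0523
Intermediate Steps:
A(z) = 1/(2*z) (A(z) = 1/(z + (0*z + z)) = 1/(z + (0 + z)) = 1/(z + z) = 1/(2*z))
A(1/(-217))/P(s(6, -3)) + 11333/30285 = (1/(2*(1/(-217))))/(-160) + 11333/30285 = (1/(2*(-1/217)))*(-1/160) + 11333*(1/30285) = ((½)*(-217))*(-1/160) + 11333/30285 = -217/2*(-1/160) + 11333/30285 = 217/320 + 11333/30285 = 2039681/1938240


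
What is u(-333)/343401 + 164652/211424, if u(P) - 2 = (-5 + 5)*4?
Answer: 14135521075/18150803256 ≈ 0.77878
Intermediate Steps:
u(P) = 2 (u(P) = 2 + (-5 + 5)*4 = 2 + 0*4 = 2 + 0 = 2)
u(-333)/343401 + 164652/211424 = 2/343401 + 164652/211424 = 2*(1/343401) + 164652*(1/211424) = 2/343401 + 41163/52856 = 14135521075/18150803256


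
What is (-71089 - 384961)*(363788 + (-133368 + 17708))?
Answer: -113158774400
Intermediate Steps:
(-71089 - 384961)*(363788 + (-133368 + 17708)) = -456050*(363788 - 115660) = -456050*248128 = -113158774400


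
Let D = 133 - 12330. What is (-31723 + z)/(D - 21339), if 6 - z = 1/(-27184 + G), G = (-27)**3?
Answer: 743240319/785865856 ≈ 0.94576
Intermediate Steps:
G = -19683
D = -12197
z = 281203/46867 (z = 6 - 1/(-27184 - 19683) = 6 - 1/(-46867) = 6 - 1*(-1/46867) = 6 + 1/46867 = 281203/46867 ≈ 6.0000)
(-31723 + z)/(D - 21339) = (-31723 + 281203/46867)/(-12197 - 21339) = -1486480638/46867/(-33536) = -1486480638/46867*(-1/33536) = 743240319/785865856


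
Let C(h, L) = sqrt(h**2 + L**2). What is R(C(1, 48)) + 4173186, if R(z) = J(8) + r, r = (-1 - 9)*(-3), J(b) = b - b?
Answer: 4173216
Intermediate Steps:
J(b) = 0
r = 30 (r = -10*(-3) = 30)
C(h, L) = sqrt(L**2 + h**2)
R(z) = 30 (R(z) = 0 + 30 = 30)
R(C(1, 48)) + 4173186 = 30 + 4173186 = 4173216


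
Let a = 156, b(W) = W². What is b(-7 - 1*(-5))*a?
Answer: 624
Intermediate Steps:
b(-7 - 1*(-5))*a = (-7 - 1*(-5))²*156 = (-7 + 5)²*156 = (-2)²*156 = 4*156 = 624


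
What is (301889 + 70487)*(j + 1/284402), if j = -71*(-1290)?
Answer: 4849895622952028/142201 ≈ 3.4106e+10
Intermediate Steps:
j = 91590
(301889 + 70487)*(j + 1/284402) = (301889 + 70487)*(91590 + 1/284402) = 372376*(91590 + 1/284402) = 372376*(26048379181/284402) = 4849895622952028/142201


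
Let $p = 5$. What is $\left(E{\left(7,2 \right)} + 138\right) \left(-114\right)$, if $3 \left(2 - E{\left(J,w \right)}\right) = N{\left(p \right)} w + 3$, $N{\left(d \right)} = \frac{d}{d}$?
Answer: $-15770$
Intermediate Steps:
$N{\left(d \right)} = 1$
$E{\left(J,w \right)} = 1 - \frac{w}{3}$ ($E{\left(J,w \right)} = 2 - \frac{1 w + 3}{3} = 2 - \frac{w + 3}{3} = 2 - \frac{3 + w}{3} = 2 - \left(1 + \frac{w}{3}\right) = 1 - \frac{w}{3}$)
$\left(E{\left(7,2 \right)} + 138\right) \left(-114\right) = \left(\left(1 - \frac{2}{3}\right) + 138\right) \left(-114\right) = \left(\frac{1}{3} + 138\right) \left(-114\right) = \frac{415}{3} \left(-114\right) = -15770$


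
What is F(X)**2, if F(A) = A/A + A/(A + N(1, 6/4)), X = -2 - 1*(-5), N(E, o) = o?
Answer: 25/9 ≈ 2.7778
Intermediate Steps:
X = 3 (X = -2 + 5 = 3)
F(A) = 1 + A/(3/2 + A) (F(A) = A/A + A/(A + 6/4) = 1 + A/(A + 6*(1/4)) = 1 + A/(A + 3/2) = 1 + A/(3/2 + A))
F(X)**2 = ((3 + 4*3)/(3 + 2*3))**2 = ((3 + 12)/(3 + 6))**2 = (15/9)**2 = ((1/9)*15)**2 = (5/3)**2 = 25/9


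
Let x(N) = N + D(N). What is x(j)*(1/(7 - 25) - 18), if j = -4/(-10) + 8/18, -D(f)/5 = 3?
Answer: 41405/162 ≈ 255.59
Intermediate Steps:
D(f) = -15 (D(f) = -5*3 = -15)
j = 38/45 (j = -4*(-1/10) + 8*(1/18) = 2/5 + 4/9 = 38/45 ≈ 0.84444)
x(N) = -15 + N (x(N) = N - 15 = -15 + N)
x(j)*(1/(7 - 25) - 18) = (-15 + 38/45)*(1/(7 - 25) - 18) = -637*(1/(-18) - 18)/45 = -637*(-1/18 - 18)/45 = -637/45*(-325/18) = 41405/162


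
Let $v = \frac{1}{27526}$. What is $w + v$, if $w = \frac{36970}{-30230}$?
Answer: $- \frac{101760599}{83211098} \approx -1.2229$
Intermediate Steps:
$v = \frac{1}{27526} \approx 3.6329 \cdot 10^{-5}$
$w = - \frac{3697}{3023}$ ($w = 36970 \left(- \frac{1}{30230}\right) = - \frac{3697}{3023} \approx -1.223$)
$w + v = - \frac{3697}{3023} + \frac{1}{27526} = - \frac{101760599}{83211098}$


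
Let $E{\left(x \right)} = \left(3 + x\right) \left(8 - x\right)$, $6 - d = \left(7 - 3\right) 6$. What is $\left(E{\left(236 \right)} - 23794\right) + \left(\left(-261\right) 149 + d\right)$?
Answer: $-117193$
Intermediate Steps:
$d = -18$ ($d = 6 - \left(7 - 3\right) 6 = 6 - 4 \cdot 6 = 6 - 24 = -18$)
$\left(E{\left(236 \right)} - 23794\right) + \left(\left(-261\right) 149 + d\right) = \left(\left(24 - 236^{2} + 5 \cdot 236\right) - 23794\right) - 38907 = \left(\left(24 - 55696 + 1180\right) - 23794\right) - 38907 = \left(-54492 - 23794\right) - 38907 = -78286 - 38907 = -117193$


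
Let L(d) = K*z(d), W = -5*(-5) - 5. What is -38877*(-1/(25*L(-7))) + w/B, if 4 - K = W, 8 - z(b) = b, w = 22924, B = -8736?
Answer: -4970557/546000 ≈ -9.1036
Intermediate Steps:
z(b) = 8 - b
W = 20 (W = 25 - 5 = 20)
K = -16 (K = 4 - 1*20 = 4 - 20 = -16)
L(d) = -128 + 16*d (L(d) = -16*(8 - d) = -128 + 16*d)
-38877*(-1/(25*L(-7))) + w/B = -38877*(-1/(25*(-128 + 16*(-7)))) + 22924/(-8736) = -38877*(-1/(25*(-128 - 112))) + 22924*(-1/8736) = -38877/((-25*(-240))) - 5731/2184 = -38877/6000 - 5731/2184 = -38877*1/6000 - 5731/2184 = -12959/2000 - 5731/2184 = -4970557/546000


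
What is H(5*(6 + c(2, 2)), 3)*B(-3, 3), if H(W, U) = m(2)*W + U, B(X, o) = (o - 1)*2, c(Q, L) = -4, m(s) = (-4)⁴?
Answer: 10252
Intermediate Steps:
m(s) = 256
B(X, o) = -2 + 2*o (B(X, o) = (-1 + o)*2 = -2 + 2*o)
H(W, U) = U + 256*W (H(W, U) = 256*W + U = U + 256*W)
H(5*(6 + c(2, 2)), 3)*B(-3, 3) = (3 + 256*(5*(6 - 4)))*(-2 + 2*3) = (3 + 256*(5*2))*(-2 + 6) = (3 + 256*10)*4 = (3 + 2560)*4 = 2563*4 = 10252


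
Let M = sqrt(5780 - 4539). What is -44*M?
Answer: -44*sqrt(1241) ≈ -1550.0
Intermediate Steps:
M = sqrt(1241) ≈ 35.228
-44*M = -44*sqrt(1241)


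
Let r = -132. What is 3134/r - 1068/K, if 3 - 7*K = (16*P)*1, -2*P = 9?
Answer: -203647/1650 ≈ -123.42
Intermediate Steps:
P = -9/2 (P = -½*9 = -9/2 ≈ -4.5000)
K = 75/7 (K = 3/7 - 16*(-9/2)/7 = 3/7 - (-72)/7 = 3/7 - ⅐*(-72) = 3/7 + 72/7 = 75/7 ≈ 10.714)
3134/r - 1068/K = 3134/(-132) - 1068/75/7 = 3134*(-1/132) - 1068*7/75 = -1567/66 - 2492/25 = -203647/1650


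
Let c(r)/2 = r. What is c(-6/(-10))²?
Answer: 36/25 ≈ 1.4400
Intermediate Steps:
c(r) = 2*r
c(-6/(-10))² = (2*(-6/(-10)))² = (2*(-6*(-⅒)))² = (2*(⅗))² = (6/5)² = 36/25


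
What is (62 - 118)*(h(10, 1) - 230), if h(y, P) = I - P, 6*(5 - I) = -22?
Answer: 37352/3 ≈ 12451.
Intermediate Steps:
I = 26/3 (I = 5 - ⅙*(-22) = 5 + 11/3 = 26/3 ≈ 8.6667)
h(y, P) = 26/3 - P
(62 - 118)*(h(10, 1) - 230) = (62 - 118)*((26/3 - 1*1) - 230) = -56*((26/3 - 1) - 230) = -56*(23/3 - 230) = -56*(-667/3) = 37352/3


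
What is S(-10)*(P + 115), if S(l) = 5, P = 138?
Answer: 1265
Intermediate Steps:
S(-10)*(P + 115) = 5*(138 + 115) = 5*253 = 1265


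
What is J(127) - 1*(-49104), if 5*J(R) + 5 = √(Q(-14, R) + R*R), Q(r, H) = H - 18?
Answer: 49103 + √16238/5 ≈ 49129.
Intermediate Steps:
Q(r, H) = -18 + H
J(R) = -1 + √(-18 + R + R²)/5 (J(R) = -1 + √((-18 + R) + R*R)/5 = -1 + √((-18 + R) + R²)/5 = -1 + √(-18 + R + R²)/5)
J(127) - 1*(-49104) = (-1 + √(-18 + 127 + 127²)/5) - 1*(-49104) = (-1 + √(-18 + 127 + 16129)/5) + 49104 = (-1 + √16238/5) + 49104 = 49103 + √16238/5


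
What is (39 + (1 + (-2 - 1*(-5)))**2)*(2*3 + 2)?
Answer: 440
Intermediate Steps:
(39 + (1 + (-2 - 1*(-5)))**2)*(2*3 + 2) = (39 + (1 + (-2 + 5))**2)*(6 + 2) = (39 + (1 + 3)**2)*8 = (39 + 4**2)*8 = (39 + 16)*8 = 55*8 = 440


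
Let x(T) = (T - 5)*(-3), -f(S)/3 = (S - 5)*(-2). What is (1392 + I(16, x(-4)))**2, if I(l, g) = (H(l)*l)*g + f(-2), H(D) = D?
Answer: 68260644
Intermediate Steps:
f(S) = -30 + 6*S (f(S) = -3*(S - 5)*(-2) = -3*(-5 + S)*(-2) = -3*(10 - 2*S) = -30 + 6*S)
x(T) = 15 - 3*T (x(T) = (-5 + T)*(-3) = 15 - 3*T)
I(l, g) = -42 + g*l**2 (I(l, g) = (l*l)*g + (-30 + 6*(-2)) = l**2*g + (-30 - 12) = g*l**2 - 42 = -42 + g*l**2)
(1392 + I(16, x(-4)))**2 = (1392 + (-42 + (15 - 3*(-4))*16**2))**2 = (1392 + (-42 + (15 + 12)*256))**2 = (1392 + (-42 + 27*256))**2 = (1392 + (-42 + 6912))**2 = (1392 + 6870)**2 = 8262**2 = 68260644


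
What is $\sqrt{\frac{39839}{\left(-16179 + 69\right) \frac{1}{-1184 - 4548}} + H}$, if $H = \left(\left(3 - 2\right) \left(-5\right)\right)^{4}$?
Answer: $\frac{\sqrt{106695589355}}{2685} \approx 121.65$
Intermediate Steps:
$H = 625$ ($H = \left(1 \left(-5\right)\right)^{4} = \left(-5\right)^{4} = 625$)
$\sqrt{\frac{39839}{\left(-16179 + 69\right) \frac{1}{-1184 - 4548}} + H} = \sqrt{\frac{39839}{\left(-16179 + 69\right) \frac{1}{-1184 - 4548}} + 625} = \sqrt{\frac{39839}{\left(-16110\right) \frac{1}{-5732}} + 625} = \sqrt{\frac{39839}{\left(-16110\right) \left(- \frac{1}{5732}\right)} + 625} = \sqrt{\frac{39839}{\frac{8055}{2866}} + 625} = \sqrt{39839 \cdot \frac{2866}{8055} + 625} = \sqrt{\frac{114178574}{8055} + 625} = \sqrt{\frac{119212949}{8055}} = \frac{\sqrt{106695589355}}{2685}$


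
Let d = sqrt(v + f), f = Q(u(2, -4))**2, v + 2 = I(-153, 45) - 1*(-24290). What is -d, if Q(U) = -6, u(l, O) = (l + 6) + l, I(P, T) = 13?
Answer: -sqrt(24337) ≈ -156.00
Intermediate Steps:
u(l, O) = 6 + 2*l (u(l, O) = (6 + l) + l = 6 + 2*l)
v = 24301 (v = -2 + (13 - 1*(-24290)) = -2 + (13 + 24290) = -2 + 24303 = 24301)
f = 36 (f = (-6)**2 = 36)
d = sqrt(24337) (d = sqrt(24301 + 36) = sqrt(24337) ≈ 156.00)
-d = -sqrt(24337)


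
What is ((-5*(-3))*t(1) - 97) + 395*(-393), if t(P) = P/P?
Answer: -155317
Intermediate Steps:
t(P) = 1
((-5*(-3))*t(1) - 97) + 395*(-393) = (-5*(-3)*1 - 97) + 395*(-393) = (15*1 - 97) - 155235 = (15 - 97) - 155235 = -82 - 155235 = -155317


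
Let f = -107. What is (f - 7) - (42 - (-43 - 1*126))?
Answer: -325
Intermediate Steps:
(f - 7) - (42 - (-43 - 1*126)) = (-107 - 7) - (42 - (-43 - 1*126)) = -114 - (42 - (-43 - 126)) = -114 - (42 - 1*(-169)) = -114 - (42 + 169) = -114 - 1*211 = -114 - 211 = -325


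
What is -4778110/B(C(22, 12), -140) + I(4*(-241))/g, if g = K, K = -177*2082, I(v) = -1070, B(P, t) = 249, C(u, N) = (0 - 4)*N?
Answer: -293466693685/15293331 ≈ -19189.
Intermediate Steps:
C(u, N) = -4*N
K = -368514
g = -368514
-4778110/B(C(22, 12), -140) + I(4*(-241))/g = -4778110/249 - 1070/(-368514) = -4778110*1/249 - 1070*(-1/368514) = -4778110/249 + 535/184257 = -293466693685/15293331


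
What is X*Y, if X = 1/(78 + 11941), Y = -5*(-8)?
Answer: 40/12019 ≈ 0.0033281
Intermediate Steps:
Y = 40
X = 1/12019 ≈ 8.3202e-5
X*Y = (1/12019)*40 = 40/12019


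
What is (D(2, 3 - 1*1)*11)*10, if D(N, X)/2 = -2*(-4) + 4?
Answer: 2640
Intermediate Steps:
D(N, X) = 24 (D(N, X) = 2*(-2*(-4) + 4) = 2*(8 + 4) = 2*12 = 24)
(D(2, 3 - 1*1)*11)*10 = (24*11)*10 = 264*10 = 2640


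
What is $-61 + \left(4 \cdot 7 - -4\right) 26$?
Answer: $771$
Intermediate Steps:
$-61 + \left(4 \cdot 7 - -4\right) 26 = -61 + \left(28 + 4\right) 26 = -61 + 32 \cdot 26 = -61 + 832 = 771$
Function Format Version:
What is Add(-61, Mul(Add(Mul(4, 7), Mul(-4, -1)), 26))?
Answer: 771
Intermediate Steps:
Add(-61, Mul(Add(Mul(4, 7), Mul(-4, -1)), 26)) = Add(-61, Mul(Add(28, 4), 26)) = Add(-61, Mul(32, 26)) = Add(-61, 832) = 771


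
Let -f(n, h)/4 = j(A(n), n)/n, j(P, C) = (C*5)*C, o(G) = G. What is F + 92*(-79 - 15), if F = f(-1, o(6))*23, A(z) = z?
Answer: -8188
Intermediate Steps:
j(P, C) = 5*C² (j(P, C) = (5*C)*C = 5*C²)
f(n, h) = -20*n (f(n, h) = -4*5*n²/n = -20*n)
F = 460 (F = -20*(-1)*23 = 20*23 = 460)
F + 92*(-79 - 15) = 460 + 92*(-79 - 15) = 460 + 92*(-94) = 460 - 8648 = -8188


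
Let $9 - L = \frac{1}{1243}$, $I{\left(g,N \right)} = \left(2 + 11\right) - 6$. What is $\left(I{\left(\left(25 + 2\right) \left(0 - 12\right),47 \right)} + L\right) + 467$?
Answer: $\frac{600368}{1243} \approx 483.0$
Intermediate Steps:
$I{\left(g,N \right)} = 7$ ($I{\left(g,N \right)} = 13 - 6 = 7$)
$L = \frac{11186}{1243}$ ($L = 9 - \frac{1}{1243} = \frac{11186}{1243} \approx 8.9992$)
$\left(I{\left(\left(25 + 2\right) \left(0 - 12\right),47 \right)} + L\right) + 467 = \left(7 + \frac{11186}{1243}\right) + 467 = \frac{19887}{1243} + 467 = \frac{600368}{1243}$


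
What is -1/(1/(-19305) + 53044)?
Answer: -19305/1024014419 ≈ -1.8852e-5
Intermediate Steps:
-1/(1/(-19305) + 53044) = -1/(-1/19305 + 53044) = -1/1024014419/19305 = -1*19305/1024014419 = -19305/1024014419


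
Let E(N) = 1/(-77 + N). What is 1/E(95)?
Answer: 18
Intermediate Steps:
1/E(95) = 1/(1/(-77 + 95)) = 1/(1/18) = 18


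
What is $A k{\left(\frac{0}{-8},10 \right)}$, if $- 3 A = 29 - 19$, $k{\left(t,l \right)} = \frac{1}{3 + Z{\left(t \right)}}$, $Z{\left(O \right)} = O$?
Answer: $- \frac{10}{9} \approx -1.1111$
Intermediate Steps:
$k{\left(t,l \right)} = \frac{1}{3 + t}$
$A = - \frac{10}{3}$ ($A = - \frac{29 - 19}{3} = \left(- \frac{1}{3}\right) 10 = - \frac{10}{3} \approx -3.3333$)
$A k{\left(\frac{0}{-8},10 \right)} = - \frac{10}{3 \left(3 + \frac{0}{-8}\right)} = - \frac{10}{3 \left(3 + 0 \left(- \frac{1}{8}\right)\right)} = - \frac{10}{3 \left(3 + 0\right)} = - \frac{10}{3 \cdot 3} = \left(- \frac{10}{3}\right) \frac{1}{3} = - \frac{10}{9}$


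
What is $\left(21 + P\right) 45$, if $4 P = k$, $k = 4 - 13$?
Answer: $\frac{3375}{4} \approx 843.75$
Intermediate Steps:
$k = -9$ ($k = 4 - 13 = -9$)
$P = - \frac{9}{4}$ ($P = \frac{1}{4} \left(-9\right) = - \frac{9}{4} \approx -2.25$)
$\left(21 + P\right) 45 = \left(21 - \frac{9}{4}\right) 45 = \frac{75}{4} \cdot 45 = \frac{3375}{4}$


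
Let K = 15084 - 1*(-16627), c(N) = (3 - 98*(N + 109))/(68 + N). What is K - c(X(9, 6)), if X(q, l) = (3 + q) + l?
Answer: 2739589/86 ≈ 31856.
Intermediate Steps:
X(q, l) = 3 + l + q
c(N) = (-10679 - 98*N)/(68 + N) (c(N) = (3 - 98*(109 + N))/(68 + N) = (3 + (-10682 - 98*N))/(68 + N) = (-10679 - 98*N)/(68 + N))
K = 31711 (K = 15084 + 16627 = 31711)
K - c(X(9, 6)) = 31711 - (-10679 - 98*(3 + 6 + 9))/(68 + (3 + 6 + 9)) = 31711 - (-10679 - 98*18)/(68 + 18) = 31711 - (-10679 - 1764)/86 = 31711 - (-12443)/86 = 31711 - 1*(-12443/86) = 31711 + 12443/86 = 2739589/86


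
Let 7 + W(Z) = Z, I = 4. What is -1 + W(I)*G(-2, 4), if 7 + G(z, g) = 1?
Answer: 17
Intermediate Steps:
G(z, g) = -6 (G(z, g) = -7 + 1 = -6)
W(Z) = -7 + Z
-1 + W(I)*G(-2, 4) = -1 + (-7 + 4)*(-6) = -1 - 3*(-6) = -1 + 18 = 17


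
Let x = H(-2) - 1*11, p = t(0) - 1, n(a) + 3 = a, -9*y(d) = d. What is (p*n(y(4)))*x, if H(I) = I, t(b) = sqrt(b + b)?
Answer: -403/9 ≈ -44.778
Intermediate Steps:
t(b) = sqrt(2)*sqrt(b) (t(b) = sqrt(2*b) = sqrt(2)*sqrt(b))
y(d) = -d/9
n(a) = -3 + a
p = -1 (p = sqrt(2)*sqrt(0) - 1 = sqrt(2)*0 - 1 = 0 - 1 = -1)
x = -13 (x = -2 - 1*11 = -2 - 11 = -13)
(p*n(y(4)))*x = -(-3 - 1/9*4)*(-13) = -(-3 - 4/9)*(-13) = -1*(-31/9)*(-13) = (31/9)*(-13) = -403/9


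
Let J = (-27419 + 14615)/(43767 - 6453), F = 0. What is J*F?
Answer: 0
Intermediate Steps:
J = -2134/6219 (J = -12804/37314 = -12804*1/37314 = -2134/6219 ≈ -0.34314)
J*F = -2134/6219*0 = 0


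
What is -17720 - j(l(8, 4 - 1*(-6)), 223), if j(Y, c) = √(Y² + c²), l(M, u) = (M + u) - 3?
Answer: -17720 - √49954 ≈ -17944.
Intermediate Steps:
l(M, u) = -3 + M + u
-17720 - j(l(8, 4 - 1*(-6)), 223) = -17720 - √((-3 + 8 + (4 - 1*(-6)))² + 223²) = -17720 - √((-3 + 8 + (4 + 6))² + 49729) = -17720 - √((-3 + 8 + 10)² + 49729) = -17720 - √(15² + 49729) = -17720 - √(225 + 49729) = -17720 - √49954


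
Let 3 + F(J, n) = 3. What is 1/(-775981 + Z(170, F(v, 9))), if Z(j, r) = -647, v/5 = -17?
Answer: -1/776628 ≈ -1.2876e-6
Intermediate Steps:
v = -85 (v = 5*(-17) = -85)
F(J, n) = 0 (F(J, n) = -3 + 3 = 0)
1/(-775981 + Z(170, F(v, 9))) = 1/(-775981 - 647) = 1/(-776628) = -1/776628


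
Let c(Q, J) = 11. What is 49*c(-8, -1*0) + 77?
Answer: 616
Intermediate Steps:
49*c(-8, -1*0) + 77 = 49*11 + 77 = 539 + 77 = 616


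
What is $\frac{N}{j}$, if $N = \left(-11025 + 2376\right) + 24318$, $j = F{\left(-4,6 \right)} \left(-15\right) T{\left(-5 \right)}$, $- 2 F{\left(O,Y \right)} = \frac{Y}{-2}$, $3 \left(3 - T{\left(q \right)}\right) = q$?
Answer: $- \frac{5223}{35} \approx -149.23$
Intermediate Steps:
$T{\left(q \right)} = 3 - \frac{q}{3}$
$F{\left(O,Y \right)} = \frac{Y}{4}$ ($F{\left(O,Y \right)} = - \frac{Y \frac{1}{-2}}{2} = - \frac{Y \left(- \frac{1}{2}\right)}{2} = - \frac{\left(- \frac{1}{2}\right) Y}{2} = \frac{Y}{4}$)
$j = -105$ ($j = \frac{1}{4} \cdot 6 \left(-15\right) \left(3 - - \frac{5}{3}\right) = \frac{3}{2} \left(-15\right) \left(3 + \frac{5}{3}\right) = \left(- \frac{45}{2}\right) \frac{14}{3} = -105$)
$N = 15669$ ($N = -8649 + 24318 = 15669$)
$\frac{N}{j} = \frac{15669}{-105} = 15669 \left(- \frac{1}{105}\right) = - \frac{5223}{35}$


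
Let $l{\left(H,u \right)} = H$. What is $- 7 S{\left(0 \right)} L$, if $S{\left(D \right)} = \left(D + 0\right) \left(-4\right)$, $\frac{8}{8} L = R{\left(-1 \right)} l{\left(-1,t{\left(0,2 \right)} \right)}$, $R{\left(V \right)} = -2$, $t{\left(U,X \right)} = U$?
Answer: $0$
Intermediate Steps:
$L = 2$ ($L = \left(-2\right) \left(-1\right) = 2$)
$S{\left(D \right)} = - 4 D$ ($S{\left(D \right)} = D \left(-4\right) = - 4 D$)
$- 7 S{\left(0 \right)} L = - 7 \left(\left(-4\right) 0\right) 2 = \left(-7\right) 0 \cdot 2 = 0 \cdot 2 = 0$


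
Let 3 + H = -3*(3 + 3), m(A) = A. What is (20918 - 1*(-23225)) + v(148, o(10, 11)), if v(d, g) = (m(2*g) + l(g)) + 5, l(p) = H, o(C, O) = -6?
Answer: 44115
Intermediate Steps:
H = -21 (H = -3 - 3*(3 + 3) = -3 - 3*6 = -3 - 18 = -21)
l(p) = -21
v(d, g) = -16 + 2*g (v(d, g) = (2*g - 21) + 5 = (-21 + 2*g) + 5 = -16 + 2*g)
(20918 - 1*(-23225)) + v(148, o(10, 11)) = (20918 - 1*(-23225)) + (-16 + 2*(-6)) = (20918 + 23225) + (-16 - 12) = 44143 - 28 = 44115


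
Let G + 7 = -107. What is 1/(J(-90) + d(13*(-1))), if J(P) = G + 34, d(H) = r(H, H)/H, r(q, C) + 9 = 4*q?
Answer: -13/979 ≈ -0.013279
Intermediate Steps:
G = -114 (G = -7 - 107 = -114)
r(q, C) = -9 + 4*q
d(H) = (-9 + 4*H)/H
J(P) = -80 (J(P) = -114 + 34 = -80)
1/(J(-90) + d(13*(-1))) = 1/(-80 + (4 - 9/(13*(-1)))) = 1/(-80 + (4 - 9/(-13))) = 1/(-80 + (4 - 9*(-1/13))) = 1/(-80 + (4 + 9/13)) = 1/(-80 + 61/13) = 1/(-979/13) = -13/979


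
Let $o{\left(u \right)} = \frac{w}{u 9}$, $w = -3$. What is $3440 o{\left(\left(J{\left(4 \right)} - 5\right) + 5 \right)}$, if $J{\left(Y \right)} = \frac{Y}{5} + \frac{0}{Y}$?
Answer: $- \frac{4300}{3} \approx -1433.3$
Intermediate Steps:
$J{\left(Y \right)} = \frac{Y}{5}$ ($J{\left(Y \right)} = Y \frac{1}{5} + 0 = \frac{Y}{5} + 0 = \frac{Y}{5}$)
$o{\left(u \right)} = - \frac{1}{3 u}$ ($o{\left(u \right)} = - \frac{3}{u 9} = - \frac{3}{9 u} = - 3 \frac{1}{9 u} = - \frac{1}{3 u}$)
$3440 o{\left(\left(J{\left(4 \right)} - 5\right) + 5 \right)} = 3440 \left(- \frac{1}{3 \left(\left(\frac{1}{5} \cdot 4 - 5\right) + 5\right)}\right) = 3440 \left(- \frac{1}{3 \left(\left(\frac{4}{5} - 5\right) + 5\right)}\right) = 3440 \left(- \frac{1}{3 \left(- \frac{21}{5} + 5\right)}\right) = 3440 \left(- \frac{1}{3 \cdot \frac{4}{5}}\right) = 3440 \left(\left(- \frac{1}{3}\right) \frac{5}{4}\right) = 3440 \left(- \frac{5}{12}\right) = - \frac{4300}{3}$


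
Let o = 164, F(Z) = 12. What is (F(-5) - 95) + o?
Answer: 81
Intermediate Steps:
(F(-5) - 95) + o = (12 - 95) + 164 = -83 + 164 = 81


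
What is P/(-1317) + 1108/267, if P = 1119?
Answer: 386821/117213 ≈ 3.3002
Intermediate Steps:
P/(-1317) + 1108/267 = 1119/(-1317) + 1108/267 = 1119*(-1/1317) + 1108*(1/267) = -373/439 + 1108/267 = 386821/117213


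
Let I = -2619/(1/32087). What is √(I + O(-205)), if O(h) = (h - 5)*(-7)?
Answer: I*√84034383 ≈ 9167.0*I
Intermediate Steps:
O(h) = 35 - 7*h (O(h) = (-5 + h)*(-7) = 35 - 7*h)
I = -84035853 (I = -2619/1/32087 = -2619*32087 = -84035853)
√(I + O(-205)) = √(-84035853 + (35 - 7*(-205))) = √(-84035853 + (35 + 1435)) = √(-84035853 + 1470) = √(-84034383) = I*√84034383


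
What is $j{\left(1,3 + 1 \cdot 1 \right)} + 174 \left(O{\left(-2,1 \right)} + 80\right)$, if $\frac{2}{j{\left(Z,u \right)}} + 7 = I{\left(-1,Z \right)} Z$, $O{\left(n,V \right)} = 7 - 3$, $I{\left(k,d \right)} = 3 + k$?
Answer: $\frac{73078}{5} \approx 14616.0$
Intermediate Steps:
$O{\left(n,V \right)} = 4$ ($O{\left(n,V \right)} = 7 - 3 = 4$)
$j{\left(Z,u \right)} = \frac{2}{-7 + 2 Z}$ ($j{\left(Z,u \right)} = \frac{2}{-7 + \left(3 - 1\right) Z} = \frac{2}{-7 + 2 Z}$)
$j{\left(1,3 + 1 \cdot 1 \right)} + 174 \left(O{\left(-2,1 \right)} + 80\right) = \frac{2}{-7 + 2 \cdot 1} + 174 \left(4 + 80\right) = \frac{2}{-7 + 2} + 174 \cdot 84 = \frac{2}{-5} + 14616 = 2 \left(- \frac{1}{5}\right) + 14616 = - \frac{2}{5} + 14616 = \frac{73078}{5}$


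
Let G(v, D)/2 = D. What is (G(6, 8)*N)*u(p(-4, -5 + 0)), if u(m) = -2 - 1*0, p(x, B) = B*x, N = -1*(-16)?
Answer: -512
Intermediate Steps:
G(v, D) = 2*D
N = 16
u(m) = -2 (u(m) = -2 + 0 = -2)
(G(6, 8)*N)*u(p(-4, -5 + 0)) = ((2*8)*16)*(-2) = (16*16)*(-2) = 256*(-2) = -512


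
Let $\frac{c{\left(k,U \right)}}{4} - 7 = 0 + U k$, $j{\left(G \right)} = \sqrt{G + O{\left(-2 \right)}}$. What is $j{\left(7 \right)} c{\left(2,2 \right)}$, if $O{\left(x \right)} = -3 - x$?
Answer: $44 \sqrt{6} \approx 107.78$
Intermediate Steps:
$j{\left(G \right)} = \sqrt{-1 + G}$ ($j{\left(G \right)} = \sqrt{G - 1} = \sqrt{-1 + G}$)
$c{\left(k,U \right)} = 28 + 4 U k$ ($c{\left(k,U \right)} = 28 + 4 \left(0 + U k\right) = 28 + 4 U k$)
$j{\left(7 \right)} c{\left(2,2 \right)} = \sqrt{-1 + 7} \left(28 + 4 \cdot 2 \cdot 2\right) = \sqrt{6} \left(28 + 16\right) = \sqrt{6} \cdot 44 = 44 \sqrt{6}$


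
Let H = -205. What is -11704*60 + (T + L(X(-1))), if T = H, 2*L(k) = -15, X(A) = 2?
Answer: -1404905/2 ≈ -7.0245e+5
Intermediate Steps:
L(k) = -15/2 (L(k) = (½)*(-15) = -15/2)
T = -205
-11704*60 + (T + L(X(-1))) = -11704*60 + (-205 - 15/2) = -1064*660 - 425/2 = -702240 - 425/2 = -1404905/2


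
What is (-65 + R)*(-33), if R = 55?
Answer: 330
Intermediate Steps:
(-65 + R)*(-33) = (-65 + 55)*(-33) = -10*(-33) = 330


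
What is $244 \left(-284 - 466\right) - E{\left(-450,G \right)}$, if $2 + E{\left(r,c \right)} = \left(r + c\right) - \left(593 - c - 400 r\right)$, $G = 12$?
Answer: $-1979$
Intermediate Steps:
$E{\left(r,c \right)} = -595 + 2 c + 401 r$ ($E{\left(r,c \right)} = -2 - \left(593 - 401 r - 2 c\right) = -2 + \left(\left(c + r\right) + \left(\left(-593 + c + 399 r\right) + r\right)\right) = -2 + \left(\left(c + r\right) + \left(-593 + c + 400 r\right)\right) = -2 + \left(-593 + 2 c + 401 r\right) = -595 + 2 c + 401 r$)
$244 \left(-284 - 466\right) - E{\left(-450,G \right)} = 244 \left(-284 - 466\right) - \left(-595 + 2 \cdot 12 + 401 \left(-450\right)\right) = 244 \left(-750\right) - \left(-595 + 24 - 180450\right) = -183000 - -181021 = -183000 + 181021 = -1979$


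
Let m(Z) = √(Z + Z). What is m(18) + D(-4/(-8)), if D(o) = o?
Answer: 13/2 ≈ 6.5000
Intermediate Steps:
m(Z) = √2*√Z (m(Z) = √(2*Z) = √2*√Z)
m(18) + D(-4/(-8)) = √2*√18 - 4/(-8) = √2*(3*√2) - 4*(-⅛) = 6 + ½ = 13/2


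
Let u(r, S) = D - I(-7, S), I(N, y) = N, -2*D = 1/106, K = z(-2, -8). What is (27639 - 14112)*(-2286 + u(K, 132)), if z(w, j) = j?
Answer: -6535556523/212 ≈ -3.0828e+7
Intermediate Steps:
K = -8
D = -1/212 (D = -½/106 = -½*1/106 = -1/212 ≈ -0.0047170)
u(r, S) = 1483/212 (u(r, S) = -1/212 - 1*(-7) = -1/212 + 7 = 1483/212)
(27639 - 14112)*(-2286 + u(K, 132)) = (27639 - 14112)*(-2286 + 1483/212) = 13527*(-483149/212) = -6535556523/212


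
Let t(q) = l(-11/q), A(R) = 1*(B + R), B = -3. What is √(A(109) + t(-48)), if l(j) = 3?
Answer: √109 ≈ 10.440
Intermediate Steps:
A(R) = -3 + R (A(R) = 1*(-3 + R) = -3 + R)
t(q) = 3
√(A(109) + t(-48)) = √((-3 + 109) + 3) = √(106 + 3) = √109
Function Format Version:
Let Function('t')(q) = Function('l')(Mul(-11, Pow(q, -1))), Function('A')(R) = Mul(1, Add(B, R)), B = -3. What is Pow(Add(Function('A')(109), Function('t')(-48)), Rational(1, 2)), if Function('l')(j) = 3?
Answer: Pow(109, Rational(1, 2)) ≈ 10.440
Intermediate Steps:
Function('A')(R) = Add(-3, R) (Function('A')(R) = Mul(1, Add(-3, R)) = Add(-3, R))
Function('t')(q) = 3
Pow(Add(Function('A')(109), Function('t')(-48)), Rational(1, 2)) = Pow(Add(Add(-3, 109), 3), Rational(1, 2)) = Pow(Add(106, 3), Rational(1, 2)) = Pow(109, Rational(1, 2))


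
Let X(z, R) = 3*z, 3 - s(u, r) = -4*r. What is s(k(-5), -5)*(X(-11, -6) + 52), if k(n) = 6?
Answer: -323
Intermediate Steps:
s(u, r) = 3 + 4*r (s(u, r) = 3 - (-4)*r = 3 + 4*r)
s(k(-5), -5)*(X(-11, -6) + 52) = (3 + 4*(-5))*(3*(-11) + 52) = (3 - 20)*(-33 + 52) = -17*19 = -323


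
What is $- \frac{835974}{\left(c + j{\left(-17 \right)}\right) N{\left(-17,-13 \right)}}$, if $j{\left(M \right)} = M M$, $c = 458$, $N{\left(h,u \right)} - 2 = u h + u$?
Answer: $- \frac{15481}{2905} \approx -5.3291$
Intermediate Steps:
$N{\left(h,u \right)} = 2 + u + h u$ ($N{\left(h,u \right)} = 2 + \left(u h + u\right) = 2 + \left(h u + u\right) = 2 + \left(u + h u\right) = 2 + u + h u$)
$j{\left(M \right)} = M^{2}$
$- \frac{835974}{\left(c + j{\left(-17 \right)}\right) N{\left(-17,-13 \right)}} = - \frac{835974}{\left(458 + \left(-17\right)^{2}\right) \left(2 - 13 - -221\right)} = - \frac{835974}{\left(458 + 289\right) \left(2 - 13 + 221\right)} = - \frac{835974}{747 \cdot 210} = - \frac{835974}{156870} = \left(-835974\right) \frac{1}{156870} = - \frac{15481}{2905}$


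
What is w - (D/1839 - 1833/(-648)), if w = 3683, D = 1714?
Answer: 487160713/132408 ≈ 3679.2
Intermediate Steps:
w - (D/1839 - 1833/(-648)) = 3683 - (1714/1839 - 1833/(-648)) = 3683 - (1714*(1/1839) - 1833*(-1/648)) = 3683 - (1714/1839 + 611/216) = 3683 - 1*497951/132408 = 3683 - 497951/132408 = 487160713/132408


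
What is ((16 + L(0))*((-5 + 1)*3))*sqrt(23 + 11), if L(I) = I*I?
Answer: -192*sqrt(34) ≈ -1119.5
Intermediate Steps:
L(I) = I**2
((16 + L(0))*((-5 + 1)*3))*sqrt(23 + 11) = ((16 + 0**2)*((-5 + 1)*3))*sqrt(23 + 11) = ((16 + 0)*(-4*3))*sqrt(34) = (16*(-12))*sqrt(34) = -192*sqrt(34)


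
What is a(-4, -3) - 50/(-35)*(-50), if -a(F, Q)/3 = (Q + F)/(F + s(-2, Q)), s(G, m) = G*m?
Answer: -853/14 ≈ -60.929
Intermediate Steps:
a(F, Q) = -3*(F + Q)/(F - 2*Q) (a(F, Q) = -3*(Q + F)/(F - 2*Q) = -3*(F + Q)/(F - 2*Q))
a(-4, -3) - 50/(-35)*(-50) = 3*(-1*(-4) - 1*(-3))/(-4 - 2*(-3)) - 50/(-35)*(-50) = 3*(4 + 3)/(-4 + 6) - 50*(-1/35)*(-50) = 3*7/2 + (10/7)*(-50) = 3*(1/2)*7 - 500/7 = 21/2 - 500/7 = -853/14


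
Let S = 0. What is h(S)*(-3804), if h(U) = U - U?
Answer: 0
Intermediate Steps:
h(U) = 0
h(S)*(-3804) = 0*(-3804) = 0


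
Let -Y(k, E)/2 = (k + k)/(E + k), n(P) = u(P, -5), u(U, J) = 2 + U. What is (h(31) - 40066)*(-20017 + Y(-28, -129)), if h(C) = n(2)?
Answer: 125906092422/157 ≈ 8.0195e+8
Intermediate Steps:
n(P) = 2 + P
h(C) = 4 (h(C) = 2 + 2 = 4)
Y(k, E) = -4*k/(E + k) (Y(k, E) = -2*(k + k)/(E + k) = -2*2*k/(E + k) = -4*k/(E + k))
(h(31) - 40066)*(-20017 + Y(-28, -129)) = (4 - 40066)*(-20017 - 4*(-28)/(-129 - 28)) = -40062*(-20017 - 4*(-28)/(-157)) = -40062*(-20017 - 4*(-28)*(-1/157)) = -40062*(-20017 - 112/157) = -40062*(-3142781/157) = 125906092422/157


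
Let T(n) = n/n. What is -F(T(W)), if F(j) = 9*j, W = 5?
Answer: -9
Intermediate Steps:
T(n) = 1
-F(T(W)) = -9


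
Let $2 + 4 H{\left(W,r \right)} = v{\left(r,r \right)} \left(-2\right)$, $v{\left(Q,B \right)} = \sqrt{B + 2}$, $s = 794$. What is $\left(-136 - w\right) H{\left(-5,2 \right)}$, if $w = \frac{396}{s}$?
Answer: $\frac{81285}{397} \approx 204.75$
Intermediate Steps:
$v{\left(Q,B \right)} = \sqrt{2 + B}$
$w = \frac{198}{397}$ ($w = \frac{396}{794} = 396 \cdot \frac{1}{794} = \frac{198}{397} \approx 0.49874$)
$H{\left(W,r \right)} = - \frac{1}{2} - \frac{\sqrt{2 + r}}{2}$ ($H{\left(W,r \right)} = - \frac{1}{2} + \frac{\sqrt{2 + r} \left(-2\right)}{4} = - \frac{1}{2} + \frac{\left(-2\right) \sqrt{2 + r}}{4} = - \frac{1}{2} - \frac{\sqrt{2 + r}}{2}$)
$\left(-136 - w\right) H{\left(-5,2 \right)} = \left(-136 - \frac{198}{397}\right) \left(- \frac{1}{2} - \frac{\sqrt{2 + 2}}{2}\right) = \left(-136 - \frac{198}{397}\right) \left(- \frac{1}{2} - \frac{\sqrt{4}}{2}\right) = - \frac{54190 \left(- \frac{1}{2} - 1\right)}{397} = \left(- \frac{54190}{397}\right) \left(- \frac{3}{2}\right) = \frac{81285}{397}$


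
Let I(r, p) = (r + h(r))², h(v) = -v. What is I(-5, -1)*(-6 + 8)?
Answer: 0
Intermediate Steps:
I(r, p) = 0 (I(r, p) = (r - r)² = 0² = 0)
I(-5, -1)*(-6 + 8) = 0*(-6 + 8) = 0*2 = 0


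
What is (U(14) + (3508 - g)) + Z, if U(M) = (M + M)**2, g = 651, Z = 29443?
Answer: 33084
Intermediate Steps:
U(M) = 4*M**2 (U(M) = (2*M)**2 = 4*M**2)
(U(14) + (3508 - g)) + Z = (4*14**2 + (3508 - 1*651)) + 29443 = (4*196 + (3508 - 651)) + 29443 = (784 + 2857) + 29443 = 3641 + 29443 = 33084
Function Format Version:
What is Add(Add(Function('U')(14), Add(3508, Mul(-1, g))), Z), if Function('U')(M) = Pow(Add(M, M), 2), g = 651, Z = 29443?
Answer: 33084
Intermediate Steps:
Function('U')(M) = Mul(4, Pow(M, 2)) (Function('U')(M) = Pow(Mul(2, M), 2) = Mul(4, Pow(M, 2)))
Add(Add(Function('U')(14), Add(3508, Mul(-1, g))), Z) = Add(Add(Mul(4, Pow(14, 2)), Add(3508, Mul(-1, 651))), 29443) = Add(Add(Mul(4, 196), Add(3508, -651)), 29443) = Add(Add(784, 2857), 29443) = Add(3641, 29443) = 33084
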